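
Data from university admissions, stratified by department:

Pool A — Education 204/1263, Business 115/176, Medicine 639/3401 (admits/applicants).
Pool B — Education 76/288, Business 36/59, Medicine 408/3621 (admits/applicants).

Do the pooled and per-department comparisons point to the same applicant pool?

No

Education: Pool A 204/1263 = 16.2%, Pool B 76/288 = 26.4% → Pool B
Business: Pool A 115/176 = 65.3%, Pool B 36/59 = 61.0% → Pool A
Medicine: Pool A 639/3401 = 18.8%, Pool B 408/3621 = 11.3% → Pool A
Overall: Pool A 958/4840 = 19.8%, Pool B 520/3968 = 13.1% → Pool A
Neither sweeps: Pool A wins 2 of 3 groups, Pool B wins 1. Pool A wins overall but not every group — no Simpson reversal.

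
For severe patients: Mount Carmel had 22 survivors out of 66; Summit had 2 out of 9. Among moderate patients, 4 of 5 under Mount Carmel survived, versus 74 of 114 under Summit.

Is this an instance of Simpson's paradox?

Severe: Mount Carmel 22/66 = 33.3%, Summit 2/9 = 22.2% → Mount Carmel
Moderate: Mount Carmel 4/5 = 80.0%, Summit 74/114 = 64.9% → Mount Carmel
Overall: Mount Carmel 26/71 = 36.6%, Summit 76/123 = 61.8% → Summit
Mount Carmel wins each case group but Summit wins overall — the comparison reverses. Mount Carmel's patients skew toward severe, which has a lower base rate.

Yes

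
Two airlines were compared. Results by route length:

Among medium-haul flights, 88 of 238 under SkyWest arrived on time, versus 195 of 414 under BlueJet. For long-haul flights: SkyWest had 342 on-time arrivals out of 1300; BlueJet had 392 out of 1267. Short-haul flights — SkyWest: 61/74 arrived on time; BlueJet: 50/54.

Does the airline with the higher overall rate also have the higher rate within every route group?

Medium-haul: SkyWest 88/238 = 37.0%, BlueJet 195/414 = 47.1% → BlueJet
Long-haul: SkyWest 342/1300 = 26.3%, BlueJet 392/1267 = 30.9% → BlueJet
Short-haul: SkyWest 61/74 = 82.4%, BlueJet 50/54 = 92.6% → BlueJet
Overall: SkyWest 491/1612 = 30.5%, BlueJet 637/1735 = 36.7% → BlueJet
BlueJet wins overall and in every route group — no reversal.

Yes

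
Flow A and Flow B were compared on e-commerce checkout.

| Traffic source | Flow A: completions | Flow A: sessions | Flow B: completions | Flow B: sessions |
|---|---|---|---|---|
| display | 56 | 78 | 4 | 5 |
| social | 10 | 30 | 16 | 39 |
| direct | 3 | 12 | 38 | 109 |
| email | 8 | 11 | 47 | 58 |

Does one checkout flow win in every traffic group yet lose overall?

Yes

Display: Flow A 56/78 = 71.8%, Flow B 4/5 = 80.0% → Flow B
Social: Flow A 10/30 = 33.3%, Flow B 16/39 = 41.0% → Flow B
Direct: Flow A 3/12 = 25.0%, Flow B 38/109 = 34.9% → Flow B
Email: Flow A 8/11 = 72.7%, Flow B 47/58 = 81.0% → Flow B
Overall: Flow A 77/131 = 58.8%, Flow B 105/211 = 49.8% → Flow A
Flow B wins each traffic group but Flow A wins overall — the comparison reverses. Flow B's sessions skew toward direct, which has a lower base rate.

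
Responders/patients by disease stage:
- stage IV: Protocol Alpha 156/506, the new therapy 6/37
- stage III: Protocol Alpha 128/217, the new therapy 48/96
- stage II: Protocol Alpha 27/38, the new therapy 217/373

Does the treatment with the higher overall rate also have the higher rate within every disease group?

Stage IV: Protocol Alpha 156/506 = 30.8%, the new therapy 6/37 = 16.2% → Protocol Alpha
Stage III: Protocol Alpha 128/217 = 59.0%, the new therapy 48/96 = 50.0% → Protocol Alpha
Stage II: Protocol Alpha 27/38 = 71.1%, the new therapy 217/373 = 58.2% → Protocol Alpha
Overall: Protocol Alpha 311/761 = 40.9%, the new therapy 271/506 = 53.6% → the new therapy
Protocol Alpha wins each disease group but the new therapy wins overall — the comparison reverses. Protocol Alpha's patients skew toward stage IV, which has a lower base rate.

No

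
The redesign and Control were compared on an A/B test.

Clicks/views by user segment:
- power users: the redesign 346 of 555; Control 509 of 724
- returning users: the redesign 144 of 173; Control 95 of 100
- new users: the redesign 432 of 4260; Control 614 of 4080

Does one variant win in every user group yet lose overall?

No

Power users: the redesign 346/555 = 62.3%, Control 509/724 = 70.3% → Control
Returning users: the redesign 144/173 = 83.2%, Control 95/100 = 95.0% → Control
New users: the redesign 432/4260 = 10.1%, Control 614/4080 = 15.0% → Control
Overall: the redesign 922/4988 = 18.5%, Control 1218/4904 = 24.8% → Control
Control wins overall and in every user group — no reversal.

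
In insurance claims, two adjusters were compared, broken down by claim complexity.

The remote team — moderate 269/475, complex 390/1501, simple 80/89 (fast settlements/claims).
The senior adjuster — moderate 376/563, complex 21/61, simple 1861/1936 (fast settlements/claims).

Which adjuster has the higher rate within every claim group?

Moderate: the remote team 269/475 = 56.6%, the senior adjuster 376/563 = 66.8% → the senior adjuster
Complex: the remote team 390/1501 = 26.0%, the senior adjuster 21/61 = 34.4% → the senior adjuster
Simple: the remote team 80/89 = 89.9%, the senior adjuster 1861/1936 = 96.1% → the senior adjuster
The senior adjuster has the higher rate in all 3 groups.

the senior adjuster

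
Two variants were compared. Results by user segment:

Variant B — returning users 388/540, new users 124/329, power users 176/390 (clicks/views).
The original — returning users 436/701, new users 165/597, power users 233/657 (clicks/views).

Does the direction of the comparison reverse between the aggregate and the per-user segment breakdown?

Returning users: Variant B 388/540 = 71.9%, the original 436/701 = 62.2% → Variant B
New users: Variant B 124/329 = 37.7%, the original 165/597 = 27.6% → Variant B
Power users: Variant B 176/390 = 45.1%, the original 233/657 = 35.5% → Variant B
Overall: Variant B 688/1259 = 54.6%, the original 834/1955 = 42.7% → Variant B
Variant B wins overall and in every user group — no reversal.

No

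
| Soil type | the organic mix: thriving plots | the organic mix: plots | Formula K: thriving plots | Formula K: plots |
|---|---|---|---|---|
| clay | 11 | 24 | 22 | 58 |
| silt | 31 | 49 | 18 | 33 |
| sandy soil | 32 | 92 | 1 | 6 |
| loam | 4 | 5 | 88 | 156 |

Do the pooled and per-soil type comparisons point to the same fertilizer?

No

Clay: the organic mix 11/24 = 45.8%, Formula K 22/58 = 37.9% → the organic mix
Silt: the organic mix 31/49 = 63.3%, Formula K 18/33 = 54.5% → the organic mix
Sandy soil: the organic mix 32/92 = 34.8%, Formula K 1/6 = 16.7% → the organic mix
Loam: the organic mix 4/5 = 80.0%, Formula K 88/156 = 56.4% → the organic mix
Overall: the organic mix 78/170 = 45.9%, Formula K 129/253 = 51.0% → Formula K
The organic mix wins each soil group but Formula K wins overall — the comparison reverses. The organic mix's plots skew toward sandy soil, which has a lower base rate.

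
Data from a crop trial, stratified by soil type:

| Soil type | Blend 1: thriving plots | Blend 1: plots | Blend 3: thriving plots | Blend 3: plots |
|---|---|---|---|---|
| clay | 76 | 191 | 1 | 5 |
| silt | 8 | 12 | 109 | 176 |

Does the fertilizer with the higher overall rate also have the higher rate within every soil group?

Clay: Blend 1 76/191 = 39.8%, Blend 3 1/5 = 20.0% → Blend 1
Silt: Blend 1 8/12 = 66.7%, Blend 3 109/176 = 61.9% → Blend 1
Overall: Blend 1 84/203 = 41.4%, Blend 3 110/181 = 60.8% → Blend 3
Blend 1 wins each soil group but Blend 3 wins overall — the comparison reverses. Blend 1's plots skew toward clay, which has a lower base rate.

No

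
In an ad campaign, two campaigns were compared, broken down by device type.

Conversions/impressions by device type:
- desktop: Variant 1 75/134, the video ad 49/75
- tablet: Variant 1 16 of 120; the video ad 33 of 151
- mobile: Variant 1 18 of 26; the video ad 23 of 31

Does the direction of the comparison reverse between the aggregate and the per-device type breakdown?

Desktop: Variant 1 75/134 = 56.0%, the video ad 49/75 = 65.3% → the video ad
Tablet: Variant 1 16/120 = 13.3%, the video ad 33/151 = 21.9% → the video ad
Mobile: Variant 1 18/26 = 69.2%, the video ad 23/31 = 74.2% → the video ad
Overall: Variant 1 109/280 = 38.9%, the video ad 105/257 = 40.9% → the video ad
The video ad wins overall and in every device group — no reversal.

No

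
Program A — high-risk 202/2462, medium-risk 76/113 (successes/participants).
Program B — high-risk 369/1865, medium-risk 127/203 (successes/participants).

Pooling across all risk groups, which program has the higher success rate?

Program B

High-risk: Program A 202/2462 = 8.2%, Program B 369/1865 = 19.8% → Program B
Medium-risk: Program A 76/113 = 67.3%, Program B 127/203 = 62.6% → Program A
Overall: Program A 278/2575 = 10.8%, Program B 496/2068 = 24.0% → Program B
(Neither sweeps every risk group, but Program B has the higher pooled rate.)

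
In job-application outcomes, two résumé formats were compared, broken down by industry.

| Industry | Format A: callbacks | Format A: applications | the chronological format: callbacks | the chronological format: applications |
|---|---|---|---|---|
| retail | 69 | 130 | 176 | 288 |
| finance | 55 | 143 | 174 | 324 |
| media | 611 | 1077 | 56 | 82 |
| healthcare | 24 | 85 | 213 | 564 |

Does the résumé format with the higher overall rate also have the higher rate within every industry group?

No

Retail: Format A 69/130 = 53.1%, the chronological format 176/288 = 61.1% → the chronological format
Finance: Format A 55/143 = 38.5%, the chronological format 174/324 = 53.7% → the chronological format
Media: Format A 611/1077 = 56.7%, the chronological format 56/82 = 68.3% → the chronological format
Healthcare: Format A 24/85 = 28.2%, the chronological format 213/564 = 37.8% → the chronological format
Overall: Format A 759/1435 = 52.9%, the chronological format 619/1258 = 49.2% → Format A
The chronological format wins each industry group but Format A wins overall — the comparison reverses. The chronological format's applications skew toward healthcare, which has a lower base rate.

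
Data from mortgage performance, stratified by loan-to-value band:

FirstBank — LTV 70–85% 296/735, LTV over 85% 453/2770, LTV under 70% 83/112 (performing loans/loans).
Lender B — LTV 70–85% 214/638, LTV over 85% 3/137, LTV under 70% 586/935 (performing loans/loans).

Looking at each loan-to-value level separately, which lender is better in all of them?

LTV 70–85%: FirstBank 296/735 = 40.3%, Lender B 214/638 = 33.5% → FirstBank
LTV over 85%: FirstBank 453/2770 = 16.4%, Lender B 3/137 = 2.2% → FirstBank
LTV under 70%: FirstBank 83/112 = 74.1%, Lender B 586/935 = 62.7% → FirstBank
FirstBank has the higher rate in all 3 groups.

FirstBank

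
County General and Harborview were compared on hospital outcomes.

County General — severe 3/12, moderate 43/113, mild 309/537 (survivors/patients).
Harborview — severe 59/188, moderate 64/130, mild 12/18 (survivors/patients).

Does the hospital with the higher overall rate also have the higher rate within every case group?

Severe: County General 3/12 = 25.0%, Harborview 59/188 = 31.4% → Harborview
Moderate: County General 43/113 = 38.1%, Harborview 64/130 = 49.2% → Harborview
Mild: County General 309/537 = 57.5%, Harborview 12/18 = 66.7% → Harborview
Overall: County General 355/662 = 53.6%, Harborview 135/336 = 40.2% → County General
Harborview wins each case group but County General wins overall — the comparison reverses. Harborview's patients skew toward severe, which has a lower base rate.

No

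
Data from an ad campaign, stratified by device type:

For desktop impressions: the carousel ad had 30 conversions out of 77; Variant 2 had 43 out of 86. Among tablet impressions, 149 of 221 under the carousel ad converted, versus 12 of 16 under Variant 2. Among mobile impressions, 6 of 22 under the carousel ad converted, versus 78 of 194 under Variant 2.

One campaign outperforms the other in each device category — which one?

Variant 2

Desktop: the carousel ad 30/77 = 39.0%, Variant 2 43/86 = 50.0% → Variant 2
Tablet: the carousel ad 149/221 = 67.4%, Variant 2 12/16 = 75.0% → Variant 2
Mobile: the carousel ad 6/22 = 27.3%, Variant 2 78/194 = 40.2% → Variant 2
Variant 2 has the higher rate in all 3 groups.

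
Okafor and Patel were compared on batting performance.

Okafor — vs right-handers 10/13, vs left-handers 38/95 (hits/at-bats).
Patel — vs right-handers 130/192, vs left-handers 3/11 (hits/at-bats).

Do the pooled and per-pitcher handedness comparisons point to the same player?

No

Vs right-handers: Okafor 10/13 = 76.9%, Patel 130/192 = 67.7% → Okafor
Vs left-handers: Okafor 38/95 = 40.0%, Patel 3/11 = 27.3% → Okafor
Overall: Okafor 48/108 = 44.4%, Patel 133/203 = 65.5% → Patel
Okafor wins each pitcher group but Patel wins overall — the comparison reverses. Okafor's at-bats skew toward vs left-handers, which has a lower base rate.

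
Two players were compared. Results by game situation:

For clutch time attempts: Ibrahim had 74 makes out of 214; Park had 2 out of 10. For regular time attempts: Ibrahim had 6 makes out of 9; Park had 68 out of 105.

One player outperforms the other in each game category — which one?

Ibrahim

Clutch time: Ibrahim 74/214 = 34.6%, Park 2/10 = 20.0% → Ibrahim
Regular time: Ibrahim 6/9 = 66.7%, Park 68/105 = 64.8% → Ibrahim
Ibrahim has the higher rate in both groups.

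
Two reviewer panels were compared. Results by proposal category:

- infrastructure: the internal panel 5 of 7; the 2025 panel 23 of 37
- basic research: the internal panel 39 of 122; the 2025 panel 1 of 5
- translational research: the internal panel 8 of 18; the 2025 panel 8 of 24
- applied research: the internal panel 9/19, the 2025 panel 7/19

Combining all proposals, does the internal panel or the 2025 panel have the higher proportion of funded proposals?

the 2025 panel

Infrastructure: the internal panel 5/7 = 71.4%, the 2025 panel 23/37 = 62.2% → the internal panel
Basic research: the internal panel 39/122 = 32.0%, the 2025 panel 1/5 = 20.0% → the internal panel
Translational research: the internal panel 8/18 = 44.4%, the 2025 panel 8/24 = 33.3% → the internal panel
Applied research: the internal panel 9/19 = 47.4%, the 2025 panel 7/19 = 36.8% → the internal panel
Overall: the internal panel 61/166 = 36.7%, the 2025 panel 39/85 = 45.9% → the 2025 panel
(The internal panel wins every proposal group but the 2025 panel wins overall — the internal panel's proposals skew toward the low-rate basic research group.)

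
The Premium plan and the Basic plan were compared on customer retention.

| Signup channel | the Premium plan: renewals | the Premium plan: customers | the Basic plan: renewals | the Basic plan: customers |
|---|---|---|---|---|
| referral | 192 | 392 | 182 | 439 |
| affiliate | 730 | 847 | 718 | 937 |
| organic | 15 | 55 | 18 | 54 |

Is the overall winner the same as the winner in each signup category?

Referral: the Premium plan 192/392 = 49.0%, the Basic plan 182/439 = 41.5% → the Premium plan
Affiliate: the Premium plan 730/847 = 86.2%, the Basic plan 718/937 = 76.6% → the Premium plan
Organic: the Premium plan 15/55 = 27.3%, the Basic plan 18/54 = 33.3% → the Basic plan
Overall: the Premium plan 937/1294 = 72.4%, the Basic plan 918/1430 = 64.2% → the Premium plan
Neither sweeps: the Premium plan wins 2 of 3 groups, the Basic plan wins 1. The Premium plan wins overall but not every group — no Simpson reversal.

No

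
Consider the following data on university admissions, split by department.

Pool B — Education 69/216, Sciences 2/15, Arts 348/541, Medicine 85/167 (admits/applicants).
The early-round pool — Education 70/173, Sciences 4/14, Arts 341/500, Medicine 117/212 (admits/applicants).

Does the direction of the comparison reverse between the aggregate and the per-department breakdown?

Education: Pool B 69/216 = 31.9%, the early-round pool 70/173 = 40.5% → the early-round pool
Sciences: Pool B 2/15 = 13.3%, the early-round pool 4/14 = 28.6% → the early-round pool
Arts: Pool B 348/541 = 64.3%, the early-round pool 341/500 = 68.2% → the early-round pool
Medicine: Pool B 85/167 = 50.9%, the early-round pool 117/212 = 55.2% → the early-round pool
Overall: Pool B 504/939 = 53.7%, the early-round pool 532/899 = 59.2% → the early-round pool
The early-round pool wins overall and in every department group — no reversal.

No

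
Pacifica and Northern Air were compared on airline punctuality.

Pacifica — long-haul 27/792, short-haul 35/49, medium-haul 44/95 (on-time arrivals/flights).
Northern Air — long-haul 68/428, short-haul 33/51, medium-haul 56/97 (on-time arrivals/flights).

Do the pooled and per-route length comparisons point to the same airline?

Long-haul: Pacifica 27/792 = 3.4%, Northern Air 68/428 = 15.9% → Northern Air
Short-haul: Pacifica 35/49 = 71.4%, Northern Air 33/51 = 64.7% → Pacifica
Medium-haul: Pacifica 44/95 = 46.3%, Northern Air 56/97 = 57.7% → Northern Air
Overall: Pacifica 106/936 = 11.3%, Northern Air 157/576 = 27.3% → Northern Air
Neither sweeps: Pacifica wins 1 of 3 groups, Northern Air wins 2. Northern Air wins overall but not every group — no Simpson reversal.

No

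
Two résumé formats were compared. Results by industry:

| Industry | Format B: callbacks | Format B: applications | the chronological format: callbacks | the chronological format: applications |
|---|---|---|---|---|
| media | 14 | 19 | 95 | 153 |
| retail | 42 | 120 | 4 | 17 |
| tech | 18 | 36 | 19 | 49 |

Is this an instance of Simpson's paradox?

Media: Format B 14/19 = 73.7%, the chronological format 95/153 = 62.1% → Format B
Retail: Format B 42/120 = 35.0%, the chronological format 4/17 = 23.5% → Format B
Tech: Format B 18/36 = 50.0%, the chronological format 19/49 = 38.8% → Format B
Overall: Format B 74/175 = 42.3%, the chronological format 118/219 = 53.9% → the chronological format
Format B wins each industry group but the chronological format wins overall — the comparison reverses. Format B's applications skew toward retail, which has a lower base rate.

Yes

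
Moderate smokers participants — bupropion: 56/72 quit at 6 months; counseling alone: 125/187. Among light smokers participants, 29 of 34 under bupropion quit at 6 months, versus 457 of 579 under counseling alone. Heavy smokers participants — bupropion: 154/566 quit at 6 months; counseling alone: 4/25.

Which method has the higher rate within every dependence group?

Moderate smokers: bupropion 56/72 = 77.8%, counseling alone 125/187 = 66.8% → bupropion
Light smokers: bupropion 29/34 = 85.3%, counseling alone 457/579 = 78.9% → bupropion
Heavy smokers: bupropion 154/566 = 27.2%, counseling alone 4/25 = 16.0% → bupropion
Bupropion has the higher rate in all 3 groups.

bupropion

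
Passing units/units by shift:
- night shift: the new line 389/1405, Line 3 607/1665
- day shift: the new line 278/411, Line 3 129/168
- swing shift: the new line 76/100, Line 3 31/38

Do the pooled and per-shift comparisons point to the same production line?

Night shift: the new line 389/1405 = 27.7%, Line 3 607/1665 = 36.5% → Line 3
Day shift: the new line 278/411 = 67.6%, Line 3 129/168 = 76.8% → Line 3
Swing shift: the new line 76/100 = 76.0%, Line 3 31/38 = 81.6% → Line 3
Overall: the new line 743/1916 = 38.8%, Line 3 767/1871 = 41.0% → Line 3
Line 3 wins overall and in every shift group — no reversal.

Yes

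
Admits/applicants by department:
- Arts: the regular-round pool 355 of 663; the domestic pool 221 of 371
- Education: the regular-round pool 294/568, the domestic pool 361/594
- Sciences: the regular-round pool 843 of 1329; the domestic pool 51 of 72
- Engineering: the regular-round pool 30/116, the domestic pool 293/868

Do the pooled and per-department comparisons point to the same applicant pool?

No

Arts: the regular-round pool 355/663 = 53.5%, the domestic pool 221/371 = 59.6% → the domestic pool
Education: the regular-round pool 294/568 = 51.8%, the domestic pool 361/594 = 60.8% → the domestic pool
Sciences: the regular-round pool 843/1329 = 63.4%, the domestic pool 51/72 = 70.8% → the domestic pool
Engineering: the regular-round pool 30/116 = 25.9%, the domestic pool 293/868 = 33.8% → the domestic pool
Overall: the regular-round pool 1522/2676 = 56.9%, the domestic pool 926/1905 = 48.6% → the regular-round pool
The domestic pool wins each department group but the regular-round pool wins overall — the comparison reverses. The domestic pool's applicants skew toward Engineering, which has a lower base rate.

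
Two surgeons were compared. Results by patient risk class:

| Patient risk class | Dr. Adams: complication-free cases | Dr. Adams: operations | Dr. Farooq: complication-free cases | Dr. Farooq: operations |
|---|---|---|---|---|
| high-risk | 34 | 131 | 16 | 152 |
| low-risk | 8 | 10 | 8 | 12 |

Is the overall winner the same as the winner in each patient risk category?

High-risk: Dr. Adams 34/131 = 26.0%, Dr. Farooq 16/152 = 10.5% → Dr. Adams
Low-risk: Dr. Adams 8/10 = 80.0%, Dr. Farooq 8/12 = 66.7% → Dr. Adams
Overall: Dr. Adams 42/141 = 29.8%, Dr. Farooq 24/164 = 14.6% → Dr. Adams
Dr. Adams wins overall and in every patient risk group — no reversal.

Yes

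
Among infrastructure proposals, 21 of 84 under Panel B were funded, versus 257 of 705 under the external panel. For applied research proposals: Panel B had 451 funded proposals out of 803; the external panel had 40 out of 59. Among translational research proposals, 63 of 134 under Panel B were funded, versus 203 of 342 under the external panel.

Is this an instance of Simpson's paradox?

Yes

Infrastructure: Panel B 21/84 = 25.0%, the external panel 257/705 = 36.5% → the external panel
Applied research: Panel B 451/803 = 56.2%, the external panel 40/59 = 67.8% → the external panel
Translational research: Panel B 63/134 = 47.0%, the external panel 203/342 = 59.4% → the external panel
Overall: Panel B 535/1021 = 52.4%, the external panel 500/1106 = 45.2% → Panel B
The external panel wins each proposal group but Panel B wins overall — the comparison reverses. The external panel's proposals skew toward infrastructure, which has a lower base rate.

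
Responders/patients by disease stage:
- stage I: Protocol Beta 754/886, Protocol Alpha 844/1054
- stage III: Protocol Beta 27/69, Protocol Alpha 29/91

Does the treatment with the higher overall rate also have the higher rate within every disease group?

Yes

Stage I: Protocol Beta 754/886 = 85.1%, Protocol Alpha 844/1054 = 80.1% → Protocol Beta
Stage III: Protocol Beta 27/69 = 39.1%, Protocol Alpha 29/91 = 31.9% → Protocol Beta
Overall: Protocol Beta 781/955 = 81.8%, Protocol Alpha 873/1145 = 76.2% → Protocol Beta
Protocol Beta wins overall and in every disease group — no reversal.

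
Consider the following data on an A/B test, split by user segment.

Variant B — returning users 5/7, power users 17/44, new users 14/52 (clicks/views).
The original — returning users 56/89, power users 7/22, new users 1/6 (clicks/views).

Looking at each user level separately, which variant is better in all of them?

Variant B

Returning users: Variant B 5/7 = 71.4%, the original 56/89 = 62.9% → Variant B
Power users: Variant B 17/44 = 38.6%, the original 7/22 = 31.8% → Variant B
New users: Variant B 14/52 = 26.9%, the original 1/6 = 16.7% → Variant B
Variant B has the higher rate in all 3 groups.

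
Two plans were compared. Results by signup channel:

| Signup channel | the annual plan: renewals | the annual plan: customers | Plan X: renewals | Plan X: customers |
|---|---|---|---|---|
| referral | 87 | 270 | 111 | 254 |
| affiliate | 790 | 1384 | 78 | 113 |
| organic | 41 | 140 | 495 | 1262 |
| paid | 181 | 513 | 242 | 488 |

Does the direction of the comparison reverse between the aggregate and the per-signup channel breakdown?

Referral: the annual plan 87/270 = 32.2%, Plan X 111/254 = 43.7% → Plan X
Affiliate: the annual plan 790/1384 = 57.1%, Plan X 78/113 = 69.0% → Plan X
Organic: the annual plan 41/140 = 29.3%, Plan X 495/1262 = 39.2% → Plan X
Paid: the annual plan 181/513 = 35.3%, Plan X 242/488 = 49.6% → Plan X
Overall: the annual plan 1099/2307 = 47.6%, Plan X 926/2117 = 43.7% → the annual plan
Plan X wins each signup group but the annual plan wins overall — the comparison reverses. Plan X's customers skew toward organic, which has a lower base rate.

Yes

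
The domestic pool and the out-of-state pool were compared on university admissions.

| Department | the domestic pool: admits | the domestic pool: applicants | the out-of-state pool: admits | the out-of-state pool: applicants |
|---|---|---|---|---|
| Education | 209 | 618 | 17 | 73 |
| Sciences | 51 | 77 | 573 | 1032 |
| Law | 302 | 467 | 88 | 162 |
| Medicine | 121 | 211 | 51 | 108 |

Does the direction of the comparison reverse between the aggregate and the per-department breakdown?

Education: the domestic pool 209/618 = 33.8%, the out-of-state pool 17/73 = 23.3% → the domestic pool
Sciences: the domestic pool 51/77 = 66.2%, the out-of-state pool 573/1032 = 55.5% → the domestic pool
Law: the domestic pool 302/467 = 64.7%, the out-of-state pool 88/162 = 54.3% → the domestic pool
Medicine: the domestic pool 121/211 = 57.3%, the out-of-state pool 51/108 = 47.2% → the domestic pool
Overall: the domestic pool 683/1373 = 49.7%, the out-of-state pool 729/1375 = 53.0% → the out-of-state pool
The domestic pool wins each department group but the out-of-state pool wins overall — the comparison reverses. The domestic pool's applicants skew toward Education, which has a lower base rate.

Yes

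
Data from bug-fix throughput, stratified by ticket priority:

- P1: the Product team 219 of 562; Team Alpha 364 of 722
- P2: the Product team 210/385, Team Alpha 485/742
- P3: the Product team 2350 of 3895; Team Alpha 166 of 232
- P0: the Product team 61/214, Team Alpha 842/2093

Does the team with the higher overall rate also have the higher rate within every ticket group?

No

P1: the Product team 219/562 = 39.0%, Team Alpha 364/722 = 50.4% → Team Alpha
P2: the Product team 210/385 = 54.5%, Team Alpha 485/742 = 65.4% → Team Alpha
P3: the Product team 2350/3895 = 60.3%, Team Alpha 166/232 = 71.6% → Team Alpha
P0: the Product team 61/214 = 28.5%, Team Alpha 842/2093 = 40.2% → Team Alpha
Overall: the Product team 2840/5056 = 56.2%, Team Alpha 1857/3789 = 49.0% → the Product team
Team Alpha wins each ticket group but the Product team wins overall — the comparison reverses. Team Alpha's tickets skew toward P0, which has a lower base rate.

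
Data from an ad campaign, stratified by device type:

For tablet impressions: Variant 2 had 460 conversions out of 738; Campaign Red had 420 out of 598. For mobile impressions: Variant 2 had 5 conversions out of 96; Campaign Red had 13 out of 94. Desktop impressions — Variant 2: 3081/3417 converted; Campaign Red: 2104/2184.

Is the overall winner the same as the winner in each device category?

Tablet: Variant 2 460/738 = 62.3%, Campaign Red 420/598 = 70.2% → Campaign Red
Mobile: Variant 2 5/96 = 5.2%, Campaign Red 13/94 = 13.8% → Campaign Red
Desktop: Variant 2 3081/3417 = 90.2%, Campaign Red 2104/2184 = 96.3% → Campaign Red
Overall: Variant 2 3546/4251 = 83.4%, Campaign Red 2537/2876 = 88.2% → Campaign Red
Campaign Red wins overall and in every device group — no reversal.

Yes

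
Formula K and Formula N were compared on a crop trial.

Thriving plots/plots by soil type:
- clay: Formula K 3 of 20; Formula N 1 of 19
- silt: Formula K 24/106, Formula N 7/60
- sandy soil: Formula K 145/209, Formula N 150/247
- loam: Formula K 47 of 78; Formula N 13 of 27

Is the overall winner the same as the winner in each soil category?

Clay: Formula K 3/20 = 15.0%, Formula N 1/19 = 5.3% → Formula K
Silt: Formula K 24/106 = 22.6%, Formula N 7/60 = 11.7% → Formula K
Sandy soil: Formula K 145/209 = 69.4%, Formula N 150/247 = 60.7% → Formula K
Loam: Formula K 47/78 = 60.3%, Formula N 13/27 = 48.1% → Formula K
Overall: Formula K 219/413 = 53.0%, Formula N 171/353 = 48.4% → Formula K
Formula K wins overall and in every soil group — no reversal.

Yes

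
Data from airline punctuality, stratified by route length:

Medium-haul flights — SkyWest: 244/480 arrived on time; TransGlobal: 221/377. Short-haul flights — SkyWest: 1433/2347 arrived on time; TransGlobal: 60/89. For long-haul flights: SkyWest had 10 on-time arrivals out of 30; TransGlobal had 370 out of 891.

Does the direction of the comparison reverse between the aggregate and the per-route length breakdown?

Medium-haul: SkyWest 244/480 = 50.8%, TransGlobal 221/377 = 58.6% → TransGlobal
Short-haul: SkyWest 1433/2347 = 61.1%, TransGlobal 60/89 = 67.4% → TransGlobal
Long-haul: SkyWest 10/30 = 33.3%, TransGlobal 370/891 = 41.5% → TransGlobal
Overall: SkyWest 1687/2857 = 59.0%, TransGlobal 651/1357 = 48.0% → SkyWest
TransGlobal wins each route group but SkyWest wins overall — the comparison reverses. TransGlobal's flights skew toward long-haul, which has a lower base rate.

Yes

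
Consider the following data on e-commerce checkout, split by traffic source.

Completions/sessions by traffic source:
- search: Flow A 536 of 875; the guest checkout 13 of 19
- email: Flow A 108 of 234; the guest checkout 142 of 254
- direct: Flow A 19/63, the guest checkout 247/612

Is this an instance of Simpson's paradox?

Search: Flow A 536/875 = 61.3%, the guest checkout 13/19 = 68.4% → the guest checkout
Email: Flow A 108/234 = 46.2%, the guest checkout 142/254 = 55.9% → the guest checkout
Direct: Flow A 19/63 = 30.2%, the guest checkout 247/612 = 40.4% → the guest checkout
Overall: Flow A 663/1172 = 56.6%, the guest checkout 402/885 = 45.4% → Flow A
The guest checkout wins each traffic group but Flow A wins overall — the comparison reverses. The guest checkout's sessions skew toward direct, which has a lower base rate.

Yes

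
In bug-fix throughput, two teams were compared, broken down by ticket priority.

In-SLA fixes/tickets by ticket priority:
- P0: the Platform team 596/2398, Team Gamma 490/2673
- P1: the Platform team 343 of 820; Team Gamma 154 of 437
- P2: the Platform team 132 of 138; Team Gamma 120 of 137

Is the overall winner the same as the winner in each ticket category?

Yes

P0: the Platform team 596/2398 = 24.9%, Team Gamma 490/2673 = 18.3% → the Platform team
P1: the Platform team 343/820 = 41.8%, Team Gamma 154/437 = 35.2% → the Platform team
P2: the Platform team 132/138 = 95.7%, Team Gamma 120/137 = 87.6% → the Platform team
Overall: the Platform team 1071/3356 = 31.9%, Team Gamma 764/3247 = 23.5% → the Platform team
The Platform team wins overall and in every ticket group — no reversal.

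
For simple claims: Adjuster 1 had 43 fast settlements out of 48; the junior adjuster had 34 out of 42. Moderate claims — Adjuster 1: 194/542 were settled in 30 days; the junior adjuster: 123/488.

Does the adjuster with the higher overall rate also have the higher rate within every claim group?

Yes

Simple: Adjuster 1 43/48 = 89.6%, the junior adjuster 34/42 = 81.0% → Adjuster 1
Moderate: Adjuster 1 194/542 = 35.8%, the junior adjuster 123/488 = 25.2% → Adjuster 1
Overall: Adjuster 1 237/590 = 40.2%, the junior adjuster 157/530 = 29.6% → Adjuster 1
Adjuster 1 wins overall and in every claim group — no reversal.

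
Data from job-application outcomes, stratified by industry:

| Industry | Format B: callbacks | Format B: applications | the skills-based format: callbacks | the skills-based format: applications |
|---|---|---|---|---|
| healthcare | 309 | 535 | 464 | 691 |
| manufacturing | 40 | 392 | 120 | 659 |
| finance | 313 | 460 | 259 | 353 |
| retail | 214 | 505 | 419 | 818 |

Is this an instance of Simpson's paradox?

No

Healthcare: Format B 309/535 = 57.8%, the skills-based format 464/691 = 67.1% → the skills-based format
Manufacturing: Format B 40/392 = 10.2%, the skills-based format 120/659 = 18.2% → the skills-based format
Finance: Format B 313/460 = 68.0%, the skills-based format 259/353 = 73.4% → the skills-based format
Retail: Format B 214/505 = 42.4%, the skills-based format 419/818 = 51.2% → the skills-based format
Overall: Format B 876/1892 = 46.3%, the skills-based format 1262/2521 = 50.1% → the skills-based format
The skills-based format wins overall and in every industry group — no reversal.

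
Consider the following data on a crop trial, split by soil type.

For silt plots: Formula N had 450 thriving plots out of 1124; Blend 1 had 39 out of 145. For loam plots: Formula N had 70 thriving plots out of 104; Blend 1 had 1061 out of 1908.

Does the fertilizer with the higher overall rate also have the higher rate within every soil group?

Silt: Formula N 450/1124 = 40.0%, Blend 1 39/145 = 26.9% → Formula N
Loam: Formula N 70/104 = 67.3%, Blend 1 1061/1908 = 55.6% → Formula N
Overall: Formula N 520/1228 = 42.3%, Blend 1 1100/2053 = 53.6% → Blend 1
Formula N wins each soil group but Blend 1 wins overall — the comparison reverses. Formula N's plots skew toward silt, which has a lower base rate.

No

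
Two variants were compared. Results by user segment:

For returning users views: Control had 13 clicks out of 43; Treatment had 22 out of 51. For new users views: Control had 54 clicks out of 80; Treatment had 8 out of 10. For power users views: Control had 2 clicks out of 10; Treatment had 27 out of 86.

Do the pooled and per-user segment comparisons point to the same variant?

No

Returning users: Control 13/43 = 30.2%, Treatment 22/51 = 43.1% → Treatment
New users: Control 54/80 = 67.5%, Treatment 8/10 = 80.0% → Treatment
Power users: Control 2/10 = 20.0%, Treatment 27/86 = 31.4% → Treatment
Overall: Control 69/133 = 51.9%, Treatment 57/147 = 38.8% → Control
Treatment wins each user group but Control wins overall — the comparison reverses. Treatment's views skew toward power users, which has a lower base rate.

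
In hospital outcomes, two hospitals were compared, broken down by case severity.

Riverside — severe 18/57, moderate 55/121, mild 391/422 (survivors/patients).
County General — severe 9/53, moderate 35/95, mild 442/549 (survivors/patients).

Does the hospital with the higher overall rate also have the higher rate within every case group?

Severe: Riverside 18/57 = 31.6%, County General 9/53 = 17.0% → Riverside
Moderate: Riverside 55/121 = 45.5%, County General 35/95 = 36.8% → Riverside
Mild: Riverside 391/422 = 92.7%, County General 442/549 = 80.5% → Riverside
Overall: Riverside 464/600 = 77.3%, County General 486/697 = 69.7% → Riverside
Riverside wins overall and in every case group — no reversal.

Yes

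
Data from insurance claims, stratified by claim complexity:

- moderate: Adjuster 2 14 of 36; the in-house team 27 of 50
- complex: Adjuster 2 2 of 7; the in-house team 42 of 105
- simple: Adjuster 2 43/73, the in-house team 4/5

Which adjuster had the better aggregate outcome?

Adjuster 2

Moderate: Adjuster 2 14/36 = 38.9%, the in-house team 27/50 = 54.0% → the in-house team
Complex: Adjuster 2 2/7 = 28.6%, the in-house team 42/105 = 40.0% → the in-house team
Simple: Adjuster 2 43/73 = 58.9%, the in-house team 4/5 = 80.0% → the in-house team
Overall: Adjuster 2 59/116 = 50.9%, the in-house team 73/160 = 45.6% → Adjuster 2
(The in-house team wins every claim group but Adjuster 2 wins overall — the in-house team's claims skew toward the low-rate complex group.)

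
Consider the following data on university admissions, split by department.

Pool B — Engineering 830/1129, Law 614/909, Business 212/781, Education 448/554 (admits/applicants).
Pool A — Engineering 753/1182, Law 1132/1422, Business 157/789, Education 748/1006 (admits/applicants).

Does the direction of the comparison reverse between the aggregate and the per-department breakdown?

Engineering: Pool B 830/1129 = 73.5%, Pool A 753/1182 = 63.7% → Pool B
Law: Pool B 614/909 = 67.5%, Pool A 1132/1422 = 79.6% → Pool A
Business: Pool B 212/781 = 27.1%, Pool A 157/789 = 19.9% → Pool B
Education: Pool B 448/554 = 80.9%, Pool A 748/1006 = 74.4% → Pool B
Overall: Pool B 2104/3373 = 62.4%, Pool A 2790/4399 = 63.4% → Pool A
Neither sweeps: Pool B wins 3 of 4 groups, Pool A wins 1. Pool A wins overall but not every group — no Simpson reversal.

No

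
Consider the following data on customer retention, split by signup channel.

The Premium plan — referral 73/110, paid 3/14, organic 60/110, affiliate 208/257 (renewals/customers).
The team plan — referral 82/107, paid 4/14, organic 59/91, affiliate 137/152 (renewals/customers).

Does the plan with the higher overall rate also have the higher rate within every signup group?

Referral: the Premium plan 73/110 = 66.4%, the team plan 82/107 = 76.6% → the team plan
Paid: the Premium plan 3/14 = 21.4%, the team plan 4/14 = 28.6% → the team plan
Organic: the Premium plan 60/110 = 54.5%, the team plan 59/91 = 64.8% → the team plan
Affiliate: the Premium plan 208/257 = 80.9%, the team plan 137/152 = 90.1% → the team plan
Overall: the Premium plan 344/491 = 70.1%, the team plan 282/364 = 77.5% → the team plan
The team plan wins overall and in every signup group — no reversal.

Yes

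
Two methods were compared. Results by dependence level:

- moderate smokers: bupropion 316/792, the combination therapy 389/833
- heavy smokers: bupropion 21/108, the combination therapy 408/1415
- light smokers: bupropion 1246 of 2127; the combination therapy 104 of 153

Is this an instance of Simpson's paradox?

Moderate smokers: bupropion 316/792 = 39.9%, the combination therapy 389/833 = 46.7% → the combination therapy
Heavy smokers: bupropion 21/108 = 19.4%, the combination therapy 408/1415 = 28.8% → the combination therapy
Light smokers: bupropion 1246/2127 = 58.6%, the combination therapy 104/153 = 68.0% → the combination therapy
Overall: bupropion 1583/3027 = 52.3%, the combination therapy 901/2401 = 37.5% → bupropion
The combination therapy wins each dependence group but bupropion wins overall — the comparison reverses. The combination therapy's participants skew toward heavy smokers, which has a lower base rate.

Yes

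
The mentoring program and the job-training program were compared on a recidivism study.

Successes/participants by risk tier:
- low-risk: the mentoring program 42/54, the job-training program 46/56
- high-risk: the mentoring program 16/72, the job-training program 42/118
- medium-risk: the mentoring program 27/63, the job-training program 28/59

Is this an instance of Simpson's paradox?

Low-risk: the mentoring program 42/54 = 77.8%, the job-training program 46/56 = 82.1% → the job-training program
High-risk: the mentoring program 16/72 = 22.2%, the job-training program 42/118 = 35.6% → the job-training program
Medium-risk: the mentoring program 27/63 = 42.9%, the job-training program 28/59 = 47.5% → the job-training program
Overall: the mentoring program 85/189 = 45.0%, the job-training program 116/233 = 49.8% → the job-training program
The job-training program wins overall and in every risk group — no reversal.

No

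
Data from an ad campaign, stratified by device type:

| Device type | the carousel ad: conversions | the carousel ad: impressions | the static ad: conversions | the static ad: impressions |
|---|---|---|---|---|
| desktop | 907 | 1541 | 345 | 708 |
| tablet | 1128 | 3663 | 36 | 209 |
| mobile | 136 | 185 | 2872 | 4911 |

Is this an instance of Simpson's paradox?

Yes

Desktop: the carousel ad 907/1541 = 58.9%, the static ad 345/708 = 48.7% → the carousel ad
Tablet: the carousel ad 1128/3663 = 30.8%, the static ad 36/209 = 17.2% → the carousel ad
Mobile: the carousel ad 136/185 = 73.5%, the static ad 2872/4911 = 58.5% → the carousel ad
Overall: the carousel ad 2171/5389 = 40.3%, the static ad 3253/5828 = 55.8% → the static ad
The carousel ad wins each device group but the static ad wins overall — the comparison reverses. The carousel ad's impressions skew toward tablet, which has a lower base rate.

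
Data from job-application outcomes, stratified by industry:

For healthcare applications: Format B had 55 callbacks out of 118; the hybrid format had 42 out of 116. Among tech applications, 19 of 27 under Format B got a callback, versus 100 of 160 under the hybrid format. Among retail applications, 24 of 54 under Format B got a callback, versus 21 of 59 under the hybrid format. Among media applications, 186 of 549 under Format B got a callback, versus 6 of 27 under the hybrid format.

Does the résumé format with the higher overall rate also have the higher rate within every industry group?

Healthcare: Format B 55/118 = 46.6%, the hybrid format 42/116 = 36.2% → Format B
Tech: Format B 19/27 = 70.4%, the hybrid format 100/160 = 62.5% → Format B
Retail: Format B 24/54 = 44.4%, the hybrid format 21/59 = 35.6% → Format B
Media: Format B 186/549 = 33.9%, the hybrid format 6/27 = 22.2% → Format B
Overall: Format B 284/748 = 38.0%, the hybrid format 169/362 = 46.7% → the hybrid format
Format B wins each industry group but the hybrid format wins overall — the comparison reverses. Format B's applications skew toward media, which has a lower base rate.

No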